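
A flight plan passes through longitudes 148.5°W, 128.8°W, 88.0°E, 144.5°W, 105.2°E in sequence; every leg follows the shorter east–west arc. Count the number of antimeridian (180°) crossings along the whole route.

3

Leg 1: -148.5° → -128.8°, shortest Δλ = 19.7° (east) — does not cross 180°.
Leg 2: -128.8° → +88.0°, shortest Δλ = -143.2° (west) — crosses 180°.
Leg 3: +88.0° → -144.5°, shortest Δλ = 127.5° (east) — crosses 180°.
Leg 4: -144.5° → +105.2°, shortest Δλ = -110.3° (west) — crosses 180°.
Total crossings: 3.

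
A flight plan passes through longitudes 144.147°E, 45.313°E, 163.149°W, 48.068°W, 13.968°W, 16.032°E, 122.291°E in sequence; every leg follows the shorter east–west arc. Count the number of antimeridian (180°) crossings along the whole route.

Leg 1: +144.147° → +45.313°, shortest Δλ = -98.834° (west) — does not cross 180°.
Leg 2: +45.313° → -163.149°, shortest Δλ = 151.538° (east) — crosses 180°.
Leg 3: -163.149° → -48.068°, shortest Δλ = 115.081° (east) — does not cross 180°.
Leg 4: -48.068° → -13.968°, shortest Δλ = 34.1° (east) — does not cross 180°.
Leg 5: -13.968° → +16.032°, shortest Δλ = 30.0° (east) — does not cross 180°.
Leg 6: +16.032° → +122.291°, shortest Δλ = 106.259° (east) — does not cross 180°.
Total crossings: 1.

1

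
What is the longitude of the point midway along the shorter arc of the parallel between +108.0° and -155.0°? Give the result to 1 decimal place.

+156.5°

Signed shortest Δλ from +108.0° to -155.0° is +97.0°.
Midpoint longitude = +108.0° + (+97.0°)/2 = +108.0° + 48.5° = +156.5°.
(The naïve average (+108.0 + -155.0)/2 = -23.5° is on the wrong side of the globe.)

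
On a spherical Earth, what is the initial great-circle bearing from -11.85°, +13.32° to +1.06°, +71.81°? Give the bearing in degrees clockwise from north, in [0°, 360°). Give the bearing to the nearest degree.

Δλ = 71.81 − 13.32 = 58.49°.
θ = atan2( sin Δλ · cos φ₂ , cos φ₁ · sin φ₂ − sin φ₁ · cos φ₂ · cos Δλ )
  = atan2(0.85240, 0.12541) = 81.630° → normalised to [0°, 360°): 81.630°.

82°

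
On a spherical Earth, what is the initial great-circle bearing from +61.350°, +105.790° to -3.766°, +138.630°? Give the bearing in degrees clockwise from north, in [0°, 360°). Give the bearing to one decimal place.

Δλ = 138.630 − 105.790 = 32.840°.
θ = atan2( sin Δλ · cos φ₂ , cos φ₁ · sin φ₂ − sin φ₁ · cos φ₂ · cos Δλ )
  = atan2(0.54112, -0.76722) = 144.804° → normalised to [0°, 360°): 144.804°.

144.8°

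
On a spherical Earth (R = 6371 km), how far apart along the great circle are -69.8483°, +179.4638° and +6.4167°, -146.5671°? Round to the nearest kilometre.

8861 km

Δλ = -146.5671 − 179.4638 = -326.0309°; wrapped into (−180°, 180°]: 33.9691°.
Δφ = 6.4167 − -69.8483 = 76.2650°.
a = sin²(Δφ/2) + cos φ₁ · cos φ₂ · sin²(Δλ/2) = 0.410497.
c = 2·atan2(√a, √(1−a)) = 1.39082 rad → d = 6371·c ≈ 8860.92 km.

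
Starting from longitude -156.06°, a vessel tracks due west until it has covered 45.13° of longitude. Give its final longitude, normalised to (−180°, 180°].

Start at -156.06°; shift −45.13° → -201.19°.
-201.19° lies outside (−180°, 180°]; add 360° → +158.81°.

+158.81°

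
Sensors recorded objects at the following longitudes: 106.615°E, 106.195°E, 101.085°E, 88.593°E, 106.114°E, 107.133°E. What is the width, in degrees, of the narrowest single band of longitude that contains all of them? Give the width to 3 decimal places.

Sort the longitudes: +88.593°, +101.085°, +106.114°, +106.195°, +106.615°, +107.133°.
Eastward gaps between consecutive values (wrapping around): 12.492°, 5.029°, 0.081°, 0.420°, 0.518°, 341.460°.
Largest gap = 341.460° ⇒ minimal covering band is its complement: 360° − 341.460° = 18.540°.
Band runs from +88.593° eastward to +107.133°.

18.540°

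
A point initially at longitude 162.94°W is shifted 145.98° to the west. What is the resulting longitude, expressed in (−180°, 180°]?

Start at -162.94°; shift −145.98° → -308.92°.
-308.92° lies outside (−180°, 180°]; add 360° → +51.08°.

51.08°E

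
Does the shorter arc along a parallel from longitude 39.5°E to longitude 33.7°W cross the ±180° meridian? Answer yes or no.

Signed shortest Δλ = ((-33.7 − 39.5 + 180) mod 360) − 180 = -73.2°.
Going west by 73.2° from +39.5° reaches -33.7° without touching 180°.

No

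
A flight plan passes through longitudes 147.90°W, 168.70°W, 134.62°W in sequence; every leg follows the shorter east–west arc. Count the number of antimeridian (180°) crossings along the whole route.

Leg 1: -147.90° → -168.70°, shortest Δλ = -20.8° (west) — does not cross 180°.
Leg 2: -168.70° → -134.62°, shortest Δλ = 34.08° (east) — does not cross 180°.
Total crossings: 0.

0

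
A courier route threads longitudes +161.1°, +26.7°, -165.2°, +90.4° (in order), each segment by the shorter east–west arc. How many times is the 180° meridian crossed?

Leg 1: +161.1° → +26.7°, shortest Δλ = -134.4° (west) — does not cross 180°.
Leg 2: +26.7° → -165.2°, shortest Δλ = 168.1° (east) — crosses 180°.
Leg 3: -165.2° → +90.4°, shortest Δλ = -104.4° (west) — crosses 180°.
Total crossings: 2.

2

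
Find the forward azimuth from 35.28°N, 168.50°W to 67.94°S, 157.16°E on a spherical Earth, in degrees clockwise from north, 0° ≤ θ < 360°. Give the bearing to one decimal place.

Δλ = 157.16 − -168.50 = 325.66°; wrapped into (−180°, 180°]: -34.34°.
θ = atan2( sin Δλ · cos φ₂ , cos φ₁ · sin φ₂ − sin φ₁ · cos φ₂ · cos Δλ )
  = atan2(-0.21186, -0.93569) = -167.242° → normalised to [0°, 360°): 192.758°.

192.8°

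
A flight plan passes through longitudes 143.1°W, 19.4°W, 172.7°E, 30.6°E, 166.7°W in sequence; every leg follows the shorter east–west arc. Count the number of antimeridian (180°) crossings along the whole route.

Leg 1: -143.1° → -19.4°, shortest Δλ = 123.7° (east) — does not cross 180°.
Leg 2: -19.4° → +172.7°, shortest Δλ = -167.9° (west) — crosses 180°.
Leg 3: +172.7° → +30.6°, shortest Δλ = -142.1° (west) — does not cross 180°.
Leg 4: +30.6° → -166.7°, shortest Δλ = 162.7° (east) — crosses 180°.
Total crossings: 2.

2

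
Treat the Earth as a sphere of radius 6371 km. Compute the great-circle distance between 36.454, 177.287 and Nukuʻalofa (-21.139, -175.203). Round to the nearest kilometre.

Δλ = -175.203 − 177.287 = -352.490°; wrapped into (−180°, 180°]: 7.510°.
Δφ = -21.139 − 36.454 = -57.593°.
a = sin²(Δφ/2) + cos φ₁ · cos φ₂ · sin²(Δλ/2) = 0.235253.
c = 2·atan2(√a, √(1−a)) = 1.01279 rad → d = 6371·c ≈ 6452.49 km.

6452 km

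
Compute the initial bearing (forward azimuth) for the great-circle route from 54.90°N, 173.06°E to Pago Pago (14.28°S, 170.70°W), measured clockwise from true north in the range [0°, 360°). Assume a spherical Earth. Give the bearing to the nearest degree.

Δλ = -170.70 − 173.06 = -343.76°; wrapped into (−180°, 180°]: 16.24°.
θ = atan2( sin Δλ · cos φ₂ , cos φ₁ · sin φ₂ − sin φ₁ · cos φ₂ · cos Δλ )
  = atan2(0.27102, -0.90307) = 163.295° → normalised to [0°, 360°): 163.295°.

163°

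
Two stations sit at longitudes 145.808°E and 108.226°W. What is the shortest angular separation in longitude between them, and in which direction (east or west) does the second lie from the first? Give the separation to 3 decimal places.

Raw difference: -108.226 − 145.808 = -254.034°.
Normalise into (−180°, 180°]: -254.034° + 360° = 105.966°.
Positive ⇒ the second point lies to the east; separation 105.966°.

105.966° east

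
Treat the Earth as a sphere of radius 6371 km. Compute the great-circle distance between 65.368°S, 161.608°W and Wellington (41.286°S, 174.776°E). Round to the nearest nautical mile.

Δλ = 174.776 − -161.608 = 336.384°; wrapped into (−180°, 180°]: -23.616°.
Δφ = -41.286 − -65.368 = 24.082°.
a = sin²(Δφ/2) + cos φ₁ · cos φ₂ · sin²(Δλ/2) = 0.056633.
c = 2·atan2(√a, √(1−a)) = 0.48057 rad → d = 6371·c ≈ 3061.69 km ≈ 1653.18 nmi.

1653 nmi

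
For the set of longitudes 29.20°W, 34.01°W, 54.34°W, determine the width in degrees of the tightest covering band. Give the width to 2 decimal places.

25.14°

Sort the longitudes: -54.34°, -34.01°, -29.20°.
Eastward gaps between consecutive values (wrapping around): 20.33°, 4.81°, 334.86°.
Largest gap = 334.86° ⇒ minimal covering band is its complement: 360° − 334.86° = 25.14°.
Band runs from -54.34° eastward to -29.20°.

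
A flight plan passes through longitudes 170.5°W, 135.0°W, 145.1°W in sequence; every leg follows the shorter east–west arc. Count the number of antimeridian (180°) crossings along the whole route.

Leg 1: -170.5° → -135.0°, shortest Δλ = 35.5° (east) — does not cross 180°.
Leg 2: -135.0° → -145.1°, shortest Δλ = -10.1° (west) — does not cross 180°.
Total crossings: 0.

0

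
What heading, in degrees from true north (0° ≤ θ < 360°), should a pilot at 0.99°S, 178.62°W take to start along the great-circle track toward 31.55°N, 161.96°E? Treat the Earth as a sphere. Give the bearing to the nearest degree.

Δλ = 161.96 − -178.62 = 340.58°; wrapped into (−180°, 180°]: -19.42°.
θ = atan2( sin Δλ · cos φ₂ , cos φ₁ · sin φ₂ − sin φ₁ · cos φ₂ · cos Δλ )
  = atan2(-0.28334, 0.53705) = -27.816° → normalised to [0°, 360°): 332.184°.

332°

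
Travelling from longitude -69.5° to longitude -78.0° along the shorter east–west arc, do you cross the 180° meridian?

No

Signed shortest Δλ = ((-78.0 − -69.5 + 180) mod 360) − 180 = -8.5°.
Going west by 8.5° from -69.5° reaches -78.0° without touching 180°.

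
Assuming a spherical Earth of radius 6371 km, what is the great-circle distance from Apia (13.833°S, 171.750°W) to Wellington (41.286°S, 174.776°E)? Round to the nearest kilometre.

3319 km

Δλ = 174.776 − -171.750 = 346.526°; wrapped into (−180°, 180°]: -13.474°.
Δφ = -41.286 − -13.833 = -27.453°.
a = sin²(Δφ/2) + cos φ₁ · cos φ₂ · sin²(Δλ/2) = 0.066347.
c = 2·atan2(√a, √(1−a)) = 0.52103 rad → d = 6371·c ≈ 3319.48 km.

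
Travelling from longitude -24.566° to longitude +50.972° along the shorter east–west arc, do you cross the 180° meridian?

No

Signed shortest Δλ = ((50.972 − -24.566 + 180) mod 360) − 180 = 75.538°.
Going east by 75.538° from -24.566° reaches +50.972° without touching 180°.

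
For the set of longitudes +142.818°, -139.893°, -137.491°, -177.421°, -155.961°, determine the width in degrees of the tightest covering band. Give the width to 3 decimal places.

79.691°

Sort the longitudes: -177.421°, -155.961°, -139.893°, -137.491°, +142.818°.
Eastward gaps between consecutive values (wrapping around): 21.460°, 16.068°, 2.402°, 280.309°, 39.761°.
Largest gap = 280.309° ⇒ minimal covering band is its complement: 360° − 280.309° = 79.691°.
Band runs from +142.818° eastward to -137.491°, crossing the antimeridian.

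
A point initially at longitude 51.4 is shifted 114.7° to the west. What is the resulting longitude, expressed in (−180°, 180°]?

Start at +51.4°; shift −114.7° → -63.3°.
-63.3° already lies in (−180°, 180°].

-63.3°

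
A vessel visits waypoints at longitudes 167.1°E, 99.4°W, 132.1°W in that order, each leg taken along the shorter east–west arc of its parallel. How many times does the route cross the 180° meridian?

Leg 1: +167.1° → -99.4°, shortest Δλ = 93.5° (east) — crosses 180°.
Leg 2: -99.4° → -132.1°, shortest Δλ = -32.7° (west) — does not cross 180°.
Total crossings: 1.

1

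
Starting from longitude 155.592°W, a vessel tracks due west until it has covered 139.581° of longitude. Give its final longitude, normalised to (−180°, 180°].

64.827°E

Start at -155.592°; shift −139.581° → -295.173°.
-295.173° lies outside (−180°, 180°]; add 360° → +64.827°.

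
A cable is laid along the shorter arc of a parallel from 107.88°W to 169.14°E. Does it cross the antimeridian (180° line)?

Naïve |169.14 − -107.88| = 277.02° > 180°, so the shorter arc goes the other way round — across 180°.
Signed shortest Δλ = ((169.14 − -107.88 + 180) mod 360) − 180 = -82.98°.
Going west by 82.98° from -107.88° passes through 180° before reaching +169.14°.

Yes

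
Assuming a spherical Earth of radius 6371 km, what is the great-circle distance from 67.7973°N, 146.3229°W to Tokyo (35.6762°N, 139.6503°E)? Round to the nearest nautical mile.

Δλ = 139.6503 − -146.3229 = 285.9732°; wrapped into (−180°, 180°]: -74.0268°.
Δφ = 35.6762 − 67.7973 = -32.1211°.
a = sin²(Δφ/2) + cos φ₁ · cos φ₂ · sin²(Δλ/2) = 0.187783.
c = 2·atan2(√a, √(1−a)) = 0.89639 rad → d = 6371·c ≈ 5710.90 km ≈ 3083.64 nmi.

3084 nmi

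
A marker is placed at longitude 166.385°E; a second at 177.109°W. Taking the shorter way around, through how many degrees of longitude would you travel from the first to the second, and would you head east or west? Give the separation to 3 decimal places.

16.506° east

Raw difference: -177.109 − 166.385 = -343.494°.
Normalise into (−180°, 180°]: -343.494° + 360° = 16.506°.
Positive ⇒ the second point lies to the east; separation 16.506°.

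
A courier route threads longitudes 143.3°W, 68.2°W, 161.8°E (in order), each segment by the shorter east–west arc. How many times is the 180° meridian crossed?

Leg 1: -143.3° → -68.2°, shortest Δλ = 75.1° (east) — does not cross 180°.
Leg 2: -68.2° → +161.8°, shortest Δλ = -130.0° (west) — crosses 180°.
Total crossings: 1.

1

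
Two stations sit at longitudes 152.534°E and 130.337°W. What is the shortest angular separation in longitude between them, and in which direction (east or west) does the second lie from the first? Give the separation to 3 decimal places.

77.129° east

Raw difference: -130.337 − 152.534 = -282.871°.
Normalise into (−180°, 180°]: -282.871° + 360° = 77.129°.
Positive ⇒ the second point lies to the east; separation 77.129°.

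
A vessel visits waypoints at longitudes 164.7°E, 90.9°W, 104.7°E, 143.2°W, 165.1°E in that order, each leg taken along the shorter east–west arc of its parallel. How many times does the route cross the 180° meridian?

4

Leg 1: +164.7° → -90.9°, shortest Δλ = 104.4° (east) — crosses 180°.
Leg 2: -90.9° → +104.7°, shortest Δλ = -164.4° (west) — crosses 180°.
Leg 3: +104.7° → -143.2°, shortest Δλ = 112.1° (east) — crosses 180°.
Leg 4: -143.2° → +165.1°, shortest Δλ = -51.7° (west) — crosses 180°.
Total crossings: 4.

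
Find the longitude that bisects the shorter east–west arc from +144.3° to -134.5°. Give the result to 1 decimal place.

Signed shortest Δλ from +144.3° to -134.5° is +81.2°.
Midpoint longitude = +144.3° + (+81.2°)/2 = +144.3° + 40.6° = +184.9°.
Normalise into (−180°, 180°]: -175.1°.
(The naïve average (+144.3 + -134.5)/2 = 4.9° is on the wrong side of the globe.)

-175.1°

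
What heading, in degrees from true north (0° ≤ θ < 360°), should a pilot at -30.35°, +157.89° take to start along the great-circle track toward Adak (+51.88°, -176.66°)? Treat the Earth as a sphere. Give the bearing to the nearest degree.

Δλ = -176.66 − 157.89 = -334.55°; wrapped into (−180°, 180°]: 25.45°.
θ = atan2( sin Δλ · cos φ₂ , cos φ₁ · sin φ₂ − sin φ₁ · cos φ₂ · cos Δλ )
  = atan2(0.26527, 0.96055) = 15.438° → normalised to [0°, 360°): 15.438°.

15°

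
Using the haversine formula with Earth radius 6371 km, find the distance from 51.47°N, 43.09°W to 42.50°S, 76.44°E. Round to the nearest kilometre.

15458 km

Δλ = 76.44 − -43.09 = 119.53°.
Δφ = -42.50 − 51.47 = -93.97°.
a = sin²(Δφ/2) + cos φ₁ · cos φ₂ · sin²(Δλ/2) = 0.877433.
c = 2·atan2(√a, √(1−a)) = 2.42625 rad → d = 6371·c ≈ 15457.61 km.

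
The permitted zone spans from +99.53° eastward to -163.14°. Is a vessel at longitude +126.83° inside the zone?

Band width going east from +99.53° to -163.14°: ((-163.14 − 99.53) mod 360) = 97.33°.
Offset of +126.83° east of the west edge: ((126.83 − 99.53) mod 360) = 27.30°.
27.30° ≤ 97.33° ⇒ inside.

Yes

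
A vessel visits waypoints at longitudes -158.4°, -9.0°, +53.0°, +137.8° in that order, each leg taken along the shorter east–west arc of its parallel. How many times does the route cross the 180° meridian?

0

Leg 1: -158.4° → -9.0°, shortest Δλ = 149.4° (east) — does not cross 180°.
Leg 2: -9.0° → +53.0°, shortest Δλ = 62.0° (east) — does not cross 180°.
Leg 3: +53.0° → +137.8°, shortest Δλ = 84.8° (east) — does not cross 180°.
Total crossings: 0.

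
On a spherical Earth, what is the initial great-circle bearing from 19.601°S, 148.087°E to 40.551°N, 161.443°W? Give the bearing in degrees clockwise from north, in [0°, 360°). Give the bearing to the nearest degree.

37°

Δλ = -161.443 − 148.087 = -309.530°; wrapped into (−180°, 180°]: 50.470°.
θ = atan2( sin Δλ · cos φ₂ , cos φ₁ · sin φ₂ − sin φ₁ · cos φ₂ · cos Δλ )
  = atan2(0.58605, 0.77469) = 37.107° → normalised to [0°, 360°): 37.107°.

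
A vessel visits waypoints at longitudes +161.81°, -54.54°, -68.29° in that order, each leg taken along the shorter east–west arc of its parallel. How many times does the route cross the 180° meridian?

Leg 1: +161.81° → -54.54°, shortest Δλ = 143.65° (east) — crosses 180°.
Leg 2: -54.54° → -68.29°, shortest Δλ = -13.75° (west) — does not cross 180°.
Total crossings: 1.

1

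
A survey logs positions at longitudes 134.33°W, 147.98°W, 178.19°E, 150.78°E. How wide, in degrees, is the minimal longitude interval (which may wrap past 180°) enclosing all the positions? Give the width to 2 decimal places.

74.89°

Sort the longitudes: -147.98°, -134.33°, +150.78°, +178.19°.
Eastward gaps between consecutive values (wrapping around): 13.65°, 285.11°, 27.41°, 33.83°.
Largest gap = 285.11° ⇒ minimal covering band is its complement: 360° − 285.11° = 74.89°.
Band runs from +150.78° eastward to -134.33°, crossing the antimeridian.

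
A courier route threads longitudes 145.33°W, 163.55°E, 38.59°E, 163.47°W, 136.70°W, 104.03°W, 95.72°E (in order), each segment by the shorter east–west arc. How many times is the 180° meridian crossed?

Leg 1: -145.33° → +163.55°, shortest Δλ = -51.12° (west) — crosses 180°.
Leg 2: +163.55° → +38.59°, shortest Δλ = -124.96° (west) — does not cross 180°.
Leg 3: +38.59° → -163.47°, shortest Δλ = 157.94° (east) — crosses 180°.
Leg 4: -163.47° → -136.70°, shortest Δλ = 26.77° (east) — does not cross 180°.
Leg 5: -136.70° → -104.03°, shortest Δλ = 32.67° (east) — does not cross 180°.
Leg 6: -104.03° → +95.72°, shortest Δλ = -160.25° (west) — crosses 180°.
Total crossings: 3.

3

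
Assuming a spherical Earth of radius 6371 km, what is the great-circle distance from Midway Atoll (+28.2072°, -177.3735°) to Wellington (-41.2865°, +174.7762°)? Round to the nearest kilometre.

Δλ = 174.7762 − -177.3735 = 352.1497°; wrapped into (−180°, 180°]: -7.8503°.
Δφ = -41.2865 − 28.2072 = -69.4937°.
a = sin²(Δφ/2) + cos φ₁ · cos φ₂ · sin²(Δλ/2) = 0.327948.
c = 2·atan2(√a, √(1−a)) = 1.21951 rad → d = 6371·c ≈ 7769.51 km.

7770 km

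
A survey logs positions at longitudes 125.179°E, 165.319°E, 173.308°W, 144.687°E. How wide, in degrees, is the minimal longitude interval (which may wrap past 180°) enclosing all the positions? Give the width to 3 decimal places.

Sort the longitudes: -173.308°, +125.179°, +144.687°, +165.319°.
Eastward gaps between consecutive values (wrapping around): 298.487°, 19.508°, 20.632°, 21.373°.
Largest gap = 298.487° ⇒ minimal covering band is its complement: 360° − 298.487° = 61.513°.
Band runs from +125.179° eastward to -173.308°, crossing the antimeridian.

61.513°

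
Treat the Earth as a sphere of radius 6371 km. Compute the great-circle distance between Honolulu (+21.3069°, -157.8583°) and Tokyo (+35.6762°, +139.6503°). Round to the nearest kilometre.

6209 km

Δλ = 139.6503 − -157.8583 = 297.5086°; wrapped into (−180°, 180°]: -62.4914°.
Δφ = 35.6762 − 21.3069 = 14.3693°.
a = sin²(Δφ/2) + cos φ₁ · cos φ₂ · sin²(Δλ/2) = 0.219266.
c = 2·atan2(√a, √(1−a)) = 0.97464 rad → d = 6371·c ≈ 6209.42 km.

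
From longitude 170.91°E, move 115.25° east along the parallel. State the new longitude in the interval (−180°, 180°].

73.84°W

Start at +170.91°; shift +115.25° → +286.16°.
+286.16° lies outside (−180°, 180°]; subtract 360° → -73.84°.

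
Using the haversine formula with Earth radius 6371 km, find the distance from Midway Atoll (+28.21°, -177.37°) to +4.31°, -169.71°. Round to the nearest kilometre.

2778 km

Δλ = -169.71 − -177.37 = 7.66°.
Δφ = 4.31 − 28.21 = -23.90°.
a = sin²(Δφ/2) + cos φ₁ · cos φ₂ · sin²(Δλ/2) = 0.046794.
c = 2·atan2(√a, √(1−a)) = 0.43608 rad → d = 6371·c ≈ 2778.29 km.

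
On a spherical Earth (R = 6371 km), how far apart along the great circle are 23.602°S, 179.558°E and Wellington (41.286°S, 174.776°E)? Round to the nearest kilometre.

2016 km

Δλ = 174.776 − 179.558 = -4.782°.
Δφ = -41.286 − -23.602 = -17.684°.
a = sin²(Δφ/2) + cos φ₁ · cos φ₂ · sin²(Δλ/2) = 0.024825.
c = 2·atan2(√a, √(1−a)) = 0.31644 rad → d = 6371·c ≈ 2016.03 km.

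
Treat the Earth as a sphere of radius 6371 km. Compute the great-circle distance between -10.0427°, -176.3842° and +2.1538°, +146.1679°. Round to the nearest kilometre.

4362 km

Δλ = 146.1679 − -176.3842 = 322.5521°; wrapped into (−180°, 180°]: -37.4479°.
Δφ = 2.1538 − -10.0427 = 12.1965°.
a = sin²(Δφ/2) + cos φ₁ · cos φ₂ · sin²(Δλ/2) = 0.112682.
c = 2·atan2(√a, √(1−a)) = 0.68466 rad → d = 6371·c ≈ 4361.94 km.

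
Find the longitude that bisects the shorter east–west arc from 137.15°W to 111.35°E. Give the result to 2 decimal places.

167.10°E

Signed shortest Δλ from -137.15° to +111.35° is -111.50°.
Midpoint longitude = -137.15° + (-111.50°)/2 = -137.15° − 55.75° = -192.90°.
Normalise into (−180°, 180°]: +167.10°.
(The naïve average (-137.15 + +111.35)/2 = -12.9° is on the wrong side of the globe.)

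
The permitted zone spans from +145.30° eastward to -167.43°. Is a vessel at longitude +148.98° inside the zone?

Band width going east from +145.30° to -167.43°: ((-167.43 − 145.30) mod 360) = 47.27°.
Offset of +148.98° east of the west edge: ((148.98 − 145.30) mod 360) = 3.68°.
3.68° ≤ 47.27° ⇒ inside.

Yes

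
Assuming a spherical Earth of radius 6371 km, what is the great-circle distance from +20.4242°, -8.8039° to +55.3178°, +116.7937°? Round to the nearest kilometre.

Δλ = 116.7937 − -8.8039 = 125.5976°.
Δφ = 55.3178 − 20.4242 = 34.8936°.
a = sin²(Δφ/2) + cos φ₁ · cos φ₂ · sin²(Δλ/2) = 0.511718.
c = 2·atan2(√a, √(1−a)) = 1.59424 rad → d = 6371·c ≈ 10156.87 km.

10157 km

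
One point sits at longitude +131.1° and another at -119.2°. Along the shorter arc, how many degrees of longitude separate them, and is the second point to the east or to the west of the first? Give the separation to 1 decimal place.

Raw difference: -119.2 − 131.1 = -250.3°.
Normalise into (−180°, 180°]: -250.3° + 360° = 109.7°.
Positive ⇒ the second point lies to the east; separation 109.7°.

109.7° east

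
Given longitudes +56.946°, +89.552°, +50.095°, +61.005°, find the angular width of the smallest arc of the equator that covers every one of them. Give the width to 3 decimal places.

Sort the longitudes: +50.095°, +56.946°, +61.005°, +89.552°.
Eastward gaps between consecutive values (wrapping around): 6.851°, 4.059°, 28.547°, 320.543°.
Largest gap = 320.543° ⇒ minimal covering band is its complement: 360° − 320.543° = 39.457°.
Band runs from +50.095° eastward to +89.552°.

39.457°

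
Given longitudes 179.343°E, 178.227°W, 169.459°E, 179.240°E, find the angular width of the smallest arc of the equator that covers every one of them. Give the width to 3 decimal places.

Sort the longitudes: -178.227°, +169.459°, +179.240°, +179.343°.
Eastward gaps between consecutive values (wrapping around): 347.686°, 9.781°, 0.103°, 2.430°.
Largest gap = 347.686° ⇒ minimal covering band is its complement: 360° − 347.686° = 12.314°.
Band runs from +169.459° eastward to -178.227°, crossing the antimeridian.

12.314°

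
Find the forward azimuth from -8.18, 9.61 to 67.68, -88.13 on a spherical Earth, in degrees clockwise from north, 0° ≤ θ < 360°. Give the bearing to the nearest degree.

Δλ = -88.13 − 9.61 = -97.74°.
θ = atan2( sin Δλ · cos φ₂ , cos φ₁ · sin φ₂ − sin φ₁ · cos φ₂ · cos Δλ )
  = atan2(-0.37632, 0.90839) = -22.503° → normalised to [0°, 360°): 337.497°.

337°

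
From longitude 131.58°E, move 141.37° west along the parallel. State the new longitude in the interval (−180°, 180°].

Start at +131.58°; shift −141.37° → -9.79°.
-9.79° already lies in (−180°, 180°].

9.79°W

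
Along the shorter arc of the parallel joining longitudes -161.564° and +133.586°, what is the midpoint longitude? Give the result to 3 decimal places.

Signed shortest Δλ from -161.564° to +133.586° is -64.850°.
Midpoint longitude = -161.564° + (-64.850°)/2 = -161.564° − 32.425° = -193.989°.
Normalise into (−180°, 180°]: +166.011°.
(The naïve average (-161.564 + +133.586)/2 = -13.989° is on the wrong side of the globe.)

+166.011°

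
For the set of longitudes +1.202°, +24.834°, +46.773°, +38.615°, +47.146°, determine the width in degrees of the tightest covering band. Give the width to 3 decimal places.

45.944°

Sort the longitudes: +1.202°, +24.834°, +38.615°, +46.773°, +47.146°.
Eastward gaps between consecutive values (wrapping around): 23.632°, 13.781°, 8.158°, 0.373°, 314.056°.
Largest gap = 314.056° ⇒ minimal covering band is its complement: 360° − 314.056° = 45.944°.
Band runs from +1.202° eastward to +47.146°.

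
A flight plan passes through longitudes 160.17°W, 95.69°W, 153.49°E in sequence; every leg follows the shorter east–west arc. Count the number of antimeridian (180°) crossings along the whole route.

1

Leg 1: -160.17° → -95.69°, shortest Δλ = 64.48° (east) — does not cross 180°.
Leg 2: -95.69° → +153.49°, shortest Δλ = -110.82° (west) — crosses 180°.
Total crossings: 1.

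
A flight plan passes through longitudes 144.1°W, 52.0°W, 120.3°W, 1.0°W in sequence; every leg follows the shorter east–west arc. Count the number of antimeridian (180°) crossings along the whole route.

Leg 1: -144.1° → -52.0°, shortest Δλ = 92.1° (east) — does not cross 180°.
Leg 2: -52.0° → -120.3°, shortest Δλ = -68.3° (west) — does not cross 180°.
Leg 3: -120.3° → -1.0°, shortest Δλ = 119.3° (east) — does not cross 180°.
Total crossings: 0.

0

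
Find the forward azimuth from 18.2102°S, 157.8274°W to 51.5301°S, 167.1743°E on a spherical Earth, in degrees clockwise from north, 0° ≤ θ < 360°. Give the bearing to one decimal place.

Δλ = 167.1743 − -157.8274 = 325.0017°; wrapped into (−180°, 180°]: -34.9983°.
θ = atan2( sin Δλ · cos φ₂ , cos φ₁ · sin φ₂ − sin φ₁ · cos φ₂ · cos Δλ )
  = atan2(-0.35681, -0.58447) = -148.597° → normalised to [0°, 360°): 211.403°.

211.4°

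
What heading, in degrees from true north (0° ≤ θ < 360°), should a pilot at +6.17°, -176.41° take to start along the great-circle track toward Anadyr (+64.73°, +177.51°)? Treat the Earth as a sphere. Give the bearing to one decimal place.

357.0°

Δλ = 177.51 − -176.41 = 353.92°; wrapped into (−180°, 180°]: -6.08°.
θ = atan2( sin Δλ · cos φ₂ , cos φ₁ · sin φ₂ − sin φ₁ · cos φ₂ · cos Δλ )
  = atan2(-0.04521, 0.85344) = -3.033° → normalised to [0°, 360°): 356.967°.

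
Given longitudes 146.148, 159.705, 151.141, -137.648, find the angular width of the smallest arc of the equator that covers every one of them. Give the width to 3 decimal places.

Sort the longitudes: -137.648°, +146.148°, +151.141°, +159.705°.
Eastward gaps between consecutive values (wrapping around): 283.796°, 4.993°, 8.564°, 62.647°.
Largest gap = 283.796° ⇒ minimal covering band is its complement: 360° − 283.796° = 76.204°.
Band runs from +146.148° eastward to -137.648°, crossing the antimeridian.

76.204°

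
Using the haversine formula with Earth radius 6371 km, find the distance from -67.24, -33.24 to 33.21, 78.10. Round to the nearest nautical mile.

Δλ = 78.10 − -33.24 = 111.34°.
Δφ = 33.21 − -67.24 = 100.45°.
a = sin²(Δφ/2) + cos φ₁ · cos φ₂ · sin²(Δλ/2) = 0.811425.
c = 2·atan2(√a, √(1−a)) = 2.24318 rad → d = 6371·c ≈ 14291.28 km ≈ 7716.67 nmi.

7717 nmi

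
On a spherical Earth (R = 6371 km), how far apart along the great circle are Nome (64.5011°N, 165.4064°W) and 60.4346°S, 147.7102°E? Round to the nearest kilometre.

14431 km

Δλ = 147.7102 − -165.4064 = 313.1166°; wrapped into (−180°, 180°]: -46.8834°.
Δφ = -60.4346 − 64.5011 = -124.9357°.
a = sin²(Δφ/2) + cos φ₁ · cos φ₂ · sin²(Δλ/2) = 0.819944.
c = 2·atan2(√a, √(1−a)) = 2.26515 rad → d = 6371·c ≈ 14431.27 km.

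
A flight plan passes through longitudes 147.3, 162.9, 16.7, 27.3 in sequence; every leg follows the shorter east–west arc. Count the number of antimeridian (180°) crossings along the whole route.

0

Leg 1: +147.3° → +162.9°, shortest Δλ = 15.6° (east) — does not cross 180°.
Leg 2: +162.9° → +16.7°, shortest Δλ = -146.2° (west) — does not cross 180°.
Leg 3: +16.7° → +27.3°, shortest Δλ = 10.6° (east) — does not cross 180°.
Total crossings: 0.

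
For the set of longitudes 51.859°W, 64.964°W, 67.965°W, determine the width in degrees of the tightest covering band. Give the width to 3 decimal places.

Sort the longitudes: -67.965°, -64.964°, -51.859°.
Eastward gaps between consecutive values (wrapping around): 3.001°, 13.105°, 343.894°.
Largest gap = 343.894° ⇒ minimal covering band is its complement: 360° − 343.894° = 16.106°.
Band runs from -67.965° eastward to -51.859°.

16.106°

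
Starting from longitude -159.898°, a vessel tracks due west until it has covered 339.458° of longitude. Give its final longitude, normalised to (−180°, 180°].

-139.356°

Start at -159.898°; shift −339.458° → -499.356°.
-499.356° lies outside (−180°, 180°]; add 360° → -139.356°.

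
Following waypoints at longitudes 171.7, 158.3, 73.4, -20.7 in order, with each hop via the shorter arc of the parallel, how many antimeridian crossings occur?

0

Leg 1: +171.7° → +158.3°, shortest Δλ = -13.4° (west) — does not cross 180°.
Leg 2: +158.3° → +73.4°, shortest Δλ = -84.9° (west) — does not cross 180°.
Leg 3: +73.4° → -20.7°, shortest Δλ = -94.1° (west) — does not cross 180°.
Total crossings: 0.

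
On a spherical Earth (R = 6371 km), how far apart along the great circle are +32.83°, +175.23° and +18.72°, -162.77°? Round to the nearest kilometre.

Δλ = -162.77 − 175.23 = -338.00°; wrapped into (−180°, 180°]: 22.00°.
Δφ = 18.72 − 32.83 = -14.11°.
a = sin²(Δφ/2) + cos φ₁ · cos φ₂ · sin²(Δλ/2) = 0.044060.
c = 2·atan2(√a, √(1−a)) = 0.42295 rad → d = 6371·c ≈ 2694.64 km.

2695 km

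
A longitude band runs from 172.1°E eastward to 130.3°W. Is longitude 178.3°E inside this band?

Band width going east from +172.1° to -130.3°: ((-130.3 − 172.1) mod 360) = 57.6°.
Offset of +178.3° east of the west edge: ((178.3 − 172.1) mod 360) = 6.2°.
6.2° ≤ 57.6° ⇒ inside.

Yes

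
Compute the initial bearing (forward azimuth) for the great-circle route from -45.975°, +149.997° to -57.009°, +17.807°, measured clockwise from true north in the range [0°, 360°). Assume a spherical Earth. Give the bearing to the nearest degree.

Δλ = 17.807 − 149.997 = -132.190°.
θ = atan2( sin Δλ · cos φ₂ , cos φ₁ · sin φ₂ − sin φ₁ · cos φ₂ · cos Δλ )
  = atan2(-0.40344, -0.84585) = -154.501° → normalised to [0°, 360°): 205.499°.

205°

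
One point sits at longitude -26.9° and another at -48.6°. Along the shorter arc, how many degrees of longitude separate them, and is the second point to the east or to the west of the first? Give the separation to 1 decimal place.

Raw difference: -48.6 − -26.9 = -21.7°.
Normalise into (−180°, 180°]: -21.7° stays -21.7°.
Negative ⇒ the second point lies to the west; separation 21.7°.

21.7° west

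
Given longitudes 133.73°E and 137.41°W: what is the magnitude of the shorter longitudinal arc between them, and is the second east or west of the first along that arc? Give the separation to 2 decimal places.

88.86° east

Raw difference: -137.41 − 133.73 = -271.14°.
Normalise into (−180°, 180°]: -271.14° + 360° = 88.86°.
Positive ⇒ the second point lies to the east; separation 88.86°.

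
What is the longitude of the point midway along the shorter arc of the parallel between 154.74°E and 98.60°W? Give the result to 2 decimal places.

Signed shortest Δλ from +154.74° to -98.60° is +106.66°.
Midpoint longitude = +154.74° + (+106.66°)/2 = +154.74° + 53.33° = +208.07°.
Normalise into (−180°, 180°]: -151.93°.
(The naïve average (+154.74 + -98.60)/2 = 28.07° is on the wrong side of the globe.)

151.93°W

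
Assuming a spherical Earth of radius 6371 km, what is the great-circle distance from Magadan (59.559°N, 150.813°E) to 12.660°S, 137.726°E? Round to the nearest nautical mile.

Δλ = 137.726 − 150.813 = -13.087°.
Δφ = -12.660 − 59.559 = -72.219°.
a = sin²(Δφ/2) + cos φ₁ · cos φ₂ · sin²(Δλ/2) = 0.353730.
c = 2·atan2(√a, √(1−a)) = 1.27391 rad → d = 6371·c ≈ 8116.11 km ≈ 4382.35 nmi.

4382 nmi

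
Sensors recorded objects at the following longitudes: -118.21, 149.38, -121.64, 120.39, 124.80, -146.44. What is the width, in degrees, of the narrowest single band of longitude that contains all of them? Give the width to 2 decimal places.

121.40°

Sort the longitudes: -146.44°, -121.64°, -118.21°, +120.39°, +124.80°, +149.38°.
Eastward gaps between consecutive values (wrapping around): 24.80°, 3.43°, 238.60°, 4.41°, 24.58°, 64.18°.
Largest gap = 238.60° ⇒ minimal covering band is its complement: 360° − 238.60° = 121.40°.
Band runs from +120.39° eastward to -118.21°, crossing the antimeridian.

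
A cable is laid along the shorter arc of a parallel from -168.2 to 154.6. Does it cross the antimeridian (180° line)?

Yes

Naïve |154.6 − -168.2| = 322.8° > 180°, so the shorter arc goes the other way round — across 180°.
Signed shortest Δλ = ((154.6 − -168.2 + 180) mod 360) − 180 = -37.2°.
Going west by 37.2° from -168.2° passes through 180° before reaching +154.6°.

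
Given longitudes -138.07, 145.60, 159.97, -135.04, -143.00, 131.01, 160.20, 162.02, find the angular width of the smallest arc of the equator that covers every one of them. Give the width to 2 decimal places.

Sort the longitudes: -143.00°, -138.07°, -135.04°, +131.01°, +145.60°, +159.97°, +160.20°, +162.02°.
Eastward gaps between consecutive values (wrapping around): 4.93°, 3.03°, 266.05°, 14.59°, 14.37°, 0.23°, 1.82°, 54.98°.
Largest gap = 266.05° ⇒ minimal covering band is its complement: 360° − 266.05° = 93.95°.
Band runs from +131.01° eastward to -135.04°, crossing the antimeridian.

93.95°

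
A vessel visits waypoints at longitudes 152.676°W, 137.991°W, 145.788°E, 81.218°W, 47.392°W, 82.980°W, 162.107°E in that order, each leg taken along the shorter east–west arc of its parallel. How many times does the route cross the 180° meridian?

Leg 1: -152.676° → -137.991°, shortest Δλ = 14.685° (east) — does not cross 180°.
Leg 2: -137.991° → +145.788°, shortest Δλ = -76.221° (west) — crosses 180°.
Leg 3: +145.788° → -81.218°, shortest Δλ = 132.994° (east) — crosses 180°.
Leg 4: -81.218° → -47.392°, shortest Δλ = 33.826° (east) — does not cross 180°.
Leg 5: -47.392° → -82.980°, shortest Δλ = -35.588° (west) — does not cross 180°.
Leg 6: -82.980° → +162.107°, shortest Δλ = -114.913° (west) — crosses 180°.
Total crossings: 3.

3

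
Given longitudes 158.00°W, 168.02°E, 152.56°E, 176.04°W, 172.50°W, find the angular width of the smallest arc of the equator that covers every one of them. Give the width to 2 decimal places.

Sort the longitudes: -176.04°, -172.50°, -158.00°, +152.56°, +168.02°.
Eastward gaps between consecutive values (wrapping around): 3.54°, 14.50°, 310.56°, 15.46°, 15.94°.
Largest gap = 310.56° ⇒ minimal covering band is its complement: 360° − 310.56° = 49.44°.
Band runs from +152.56° eastward to -158.00°, crossing the antimeridian.

49.44°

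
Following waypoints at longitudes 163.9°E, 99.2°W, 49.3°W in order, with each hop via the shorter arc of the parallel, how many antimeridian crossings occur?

Leg 1: +163.9° → -99.2°, shortest Δλ = 96.9° (east) — crosses 180°.
Leg 2: -99.2° → -49.3°, shortest Δλ = 49.9° (east) — does not cross 180°.
Total crossings: 1.

1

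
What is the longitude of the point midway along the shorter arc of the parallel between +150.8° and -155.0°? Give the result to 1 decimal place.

+177.9°

Signed shortest Δλ from +150.8° to -155.0° is +54.2°.
Midpoint longitude = +150.8° + (+54.2°)/2 = +150.8° + 27.1° = +177.9°.
(The naïve average (+150.8 + -155.0)/2 = -2.1° is on the wrong side of the globe.)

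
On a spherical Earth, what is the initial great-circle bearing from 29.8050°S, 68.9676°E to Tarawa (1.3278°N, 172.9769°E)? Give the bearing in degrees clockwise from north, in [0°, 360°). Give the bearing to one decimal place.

Δλ = 172.9769 − 68.9676 = 104.0093°.
θ = atan2( sin Δλ · cos φ₂ , cos φ₁ · sin φ₂ − sin φ₁ · cos φ₂ · cos Δλ )
  = atan2(0.97000, -0.10019) = 95.897° → normalised to [0°, 360°): 95.897°.

95.9°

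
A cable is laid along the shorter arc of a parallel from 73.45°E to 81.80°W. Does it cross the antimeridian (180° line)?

Signed shortest Δλ = ((-81.80 − 73.45 + 180) mod 360) − 180 = -155.25°.
Going west by 155.25° from +73.45° reaches -81.80° without touching 180°.

No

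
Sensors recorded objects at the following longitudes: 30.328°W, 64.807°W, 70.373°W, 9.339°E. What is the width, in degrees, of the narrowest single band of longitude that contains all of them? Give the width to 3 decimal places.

Sort the longitudes: -70.373°, -64.807°, -30.328°, +9.339°.
Eastward gaps between consecutive values (wrapping around): 5.566°, 34.479°, 39.667°, 280.288°.
Largest gap = 280.288° ⇒ minimal covering band is its complement: 360° − 280.288° = 79.712°.
Band runs from -70.373° eastward to +9.339°.

79.712°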